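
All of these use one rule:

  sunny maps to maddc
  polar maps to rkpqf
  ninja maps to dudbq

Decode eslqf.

cedar

s(18)→m(12) and u(20)→a(0) fit y≡7x+16 (mod 26); the inverse of 7 mod 26 is 15. This is an affine cipher: with a=0,…,z=25, each position x becomes (7x+16) mod 26.
Decoding eslqf: e(4)→15·(4−16)≡2=c; s(18)→15·(18−16)≡4=e; l(11)→15·(11−16)≡3=d; q(16)→15·(16−16)≡0=a; f(5)→15·(5−16)≡17=r (all mod 26).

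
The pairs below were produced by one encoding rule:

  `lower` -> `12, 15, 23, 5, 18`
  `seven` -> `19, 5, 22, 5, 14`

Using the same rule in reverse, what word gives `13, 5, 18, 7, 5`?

merge

Each letter is replaced by its alphabet position (a=1, b=2, …, z=26).
Decoding 13, 5, 18, 7, 5: 13=m, 5=e, 18=r, 7=g, 5=e.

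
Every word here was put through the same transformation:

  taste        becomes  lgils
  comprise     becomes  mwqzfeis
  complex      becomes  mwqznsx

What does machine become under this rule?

qgmbets

t(19)→l(11) and a(0)→g(6) fit y≡3x+6 (mod 26); the inverse of 3 mod 26 is 9. This is an affine cipher: with a=0,…,z=25, each position x becomes (3x+6) mod 26.
For machine: m(12)→3·12+6≡16=q; a(0)→3·0+6≡6=g; c(2)→3·2+6≡12=m; h(7)→3·7+6≡1=b; i(8)→3·8+6≡4=e; n(13)→3·13+6≡19=t; e(4)→3·4+6≡18=s (all mod 26).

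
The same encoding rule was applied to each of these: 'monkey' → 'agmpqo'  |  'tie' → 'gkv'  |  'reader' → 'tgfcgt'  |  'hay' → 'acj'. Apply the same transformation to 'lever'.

The output letters match the input read backwards, each shifted +2: monkey reversed is yeknom. Two steps: reverse the string, then apply a Caesar shift of +2.
For lever: reverse → revel; then shift: r+2=t, e+2=g, v+2=x, e+2=g, l+2=n.

tgxgn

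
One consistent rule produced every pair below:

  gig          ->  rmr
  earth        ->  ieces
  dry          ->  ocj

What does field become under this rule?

qmiwo

Vowels shift forward by 4 and consonants shift forward by 11.
For field: f(cons)+11=q, i(vowel)+4=m, e(vowel)+4=i, l(cons)+11=w, d(cons)+11=o.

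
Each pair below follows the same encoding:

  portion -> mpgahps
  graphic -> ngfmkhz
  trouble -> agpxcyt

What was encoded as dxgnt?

surge

p(15)→m(12) and o(14)→p(15) fit y≡23x+5 (mod 26); the inverse of 23 mod 26 is 17. This is an affine cipher: with a=0,…,z=25, each position x becomes (23x+5) mod 26.
Decoding dxgnt: d(3)→17·(3−5)≡18=s; x(23)→17·(23−5)≡20=u; g(6)→17·(6−5)≡17=r; n(13)→17·(13−5)≡6=g; t(19)→17·(19−5)≡4=e (all mod 26).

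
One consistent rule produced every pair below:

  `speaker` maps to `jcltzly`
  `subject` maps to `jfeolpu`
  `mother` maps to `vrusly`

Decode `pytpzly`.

s(18)→j(9) and p(15)→c(2) fit y≡11x+19 (mod 26); the inverse of 11 mod 26 is 19. This is an affine cipher: with a=0,…,z=25, each position x becomes (11x+19) mod 26.
Decoding pytpzly: p(15)→19·(15−19)≡2=c; y(24)→19·(24−19)≡17=r; t(19)→19·(19−19)≡0=a; p(15)→19·(15−19)≡2=c; z(25)→19·(25−19)≡10=k; l(11)→19·(11−19)≡4=e; y(24)→19·(24−19)≡17=r (all mod 26).

cracker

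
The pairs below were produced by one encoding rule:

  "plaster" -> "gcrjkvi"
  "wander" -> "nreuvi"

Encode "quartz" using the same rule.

hlrikq

Compare letters: p→g is +17, l→c is +17, a→r is +17 — a constant shift. This is a Caesar cipher with shift 17.
Applying it to quartz: q+17=h, u+17=l, a+17=r, r+17=i, t+17=k, z+17=q.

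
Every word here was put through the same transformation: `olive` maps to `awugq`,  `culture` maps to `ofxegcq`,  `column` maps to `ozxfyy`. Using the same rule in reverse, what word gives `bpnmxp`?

pebble

Shifts by position in olive: pos 0: o→a (+12), pos 1: l→w (+11), pos 2: i→u (+12), pos 3: v→g (+11) — repeating every 2. It's a Vigenère-style cipher with numeric key [12,11]: position i shifts by key[i mod 2].
Reversing it on bpnmxp: b−12=p, p−11=e, n−12=b, m−11=b, x−12=l, p−11=e.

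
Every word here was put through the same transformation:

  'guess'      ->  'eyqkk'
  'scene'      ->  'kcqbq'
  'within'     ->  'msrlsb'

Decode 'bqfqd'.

never

g(6)→e(4) and u(20)→y(24) fit y≡7x+14 (mod 26); the inverse of 7 mod 26 is 15. Each letter's alphabet position (a=0..z=25) is mapped through 7·x+14 mod 26 — an affine cipher.
Decoding bqfqd: b(1)→15·(1−14)≡13=n; q(16)→15·(16−14)≡4=e; f(5)→15·(5−14)≡21=v; q(16)→15·(16−14)≡4=e; d(3)→15·(3−14)≡17=r (all mod 26).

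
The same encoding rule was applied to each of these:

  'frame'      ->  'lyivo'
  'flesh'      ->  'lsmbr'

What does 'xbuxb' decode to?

rumor

In frame: f→l is +6, r→y is +7, a→i is +8, m→v is +9 — the shift increases by 1 each position. Letter i (0-indexed) is shifted by i+6, so successive shifts are 6, 7, 8, ….
Undoing it on xbuxb: x−6=r, b−7=u, u−8=m, x−9=o, b−10=r.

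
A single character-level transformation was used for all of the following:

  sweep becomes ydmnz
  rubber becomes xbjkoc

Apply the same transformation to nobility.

tvjrvtfl

Letter i (0-indexed) is shifted by i+6, so successive shifts are 6, 7, 8, ….
For nobility: n+6=t, o+7=v, b+8=j, i+9=r, l+10=v, i+11=t, t+12=f, y+13=l.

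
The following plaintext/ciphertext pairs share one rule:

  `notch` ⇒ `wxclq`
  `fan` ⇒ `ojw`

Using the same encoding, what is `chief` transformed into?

lqrno

Compare letters: n→w is +9, o→x is +9, t→c is +9 — a constant shift. This is a Caesar cipher with shift 9.
Applying it to chief: c+9=l, h+9=q, i+9=r, e+9=n, f+9=o.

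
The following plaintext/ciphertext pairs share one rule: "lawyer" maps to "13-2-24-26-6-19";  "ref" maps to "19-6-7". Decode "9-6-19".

l is letter #12 and maps to 13: an offset of 1. The number is (letter's place in the alphabet, a=1) + 1.
Undoing it on 9-6-19: 9→(9−1)÷1=8=h, 6→(6−1)÷1=5=e, 19→(19−1)÷1=18=r.

her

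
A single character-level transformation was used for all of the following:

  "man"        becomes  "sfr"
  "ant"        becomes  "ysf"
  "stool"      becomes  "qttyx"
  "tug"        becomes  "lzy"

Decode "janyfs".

native

The output letters match the input read backwards, each shifted +5: man reversed is nam. Two steps: reverse the string, then apply a Caesar shift of +5.
Decoding janyfs: shift back: j−5=e, a−5=v, n−5=i, y−5=t, f−5=a, s−5=n → evitan; then reverse → native.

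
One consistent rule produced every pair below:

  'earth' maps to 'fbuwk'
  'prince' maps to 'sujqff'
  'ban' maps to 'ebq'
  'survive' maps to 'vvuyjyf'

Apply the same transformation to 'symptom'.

The shift depends on letter class: consonant r→u is +3, but vowel e→f is +1. Two shifts are in play — +1 for a/e/i/o/u, +3 for every other letter.
Applying it to symptom: s(cons)+3=v, y(cons)+3=b, m(cons)+3=p, p(cons)+3=s, t(cons)+3=w, o(vowel)+1=p, m(cons)+3=p.

vbpswpp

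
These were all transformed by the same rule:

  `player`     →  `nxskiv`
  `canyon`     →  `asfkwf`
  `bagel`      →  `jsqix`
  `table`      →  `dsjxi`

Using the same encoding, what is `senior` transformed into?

mifywv

This is an affine cipher: with a=0,…,z=25, each position x becomes (17x+18) mod 26.
For senior: s(18)→17·18+18≡12=m; e(4)→17·4+18≡8=i; n(13)→17·13+18≡5=f; i(8)→17·8+18≡24=y; o(14)→17·14+18≡22=w; r(17)→17·17+18≡21=v (all mod 26).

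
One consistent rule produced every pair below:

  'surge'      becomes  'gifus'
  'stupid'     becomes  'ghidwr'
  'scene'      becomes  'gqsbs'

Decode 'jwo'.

This is a Caesar cipher with shift 14.
Decoding jwo: j−14=v, w−14=i, o−14=a.

via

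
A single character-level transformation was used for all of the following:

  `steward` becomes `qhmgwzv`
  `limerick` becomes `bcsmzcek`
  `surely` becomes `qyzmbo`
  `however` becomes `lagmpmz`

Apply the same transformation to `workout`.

gazkayh

s(18)→q(16) and t(19)→h(7) fit y≡17x+22 (mod 26); the inverse of 17 mod 26 is 23. Treating letters as 0–25, the rule is x ↦ 17x + 22 (mod 26).
On workout: w(22)→17·22+22≡6=g; o(14)→17·14+22≡0=a; r(17)→17·17+22≡25=z; k(10)→17·10+22≡10=k; o(14)→17·14+22≡0=a; u(20)→17·20+22≡24=y; t(19)→17·19+22≡7=h (all mod 26).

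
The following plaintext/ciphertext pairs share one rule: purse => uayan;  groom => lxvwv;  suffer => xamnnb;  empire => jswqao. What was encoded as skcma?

never

In purse: p→u is +5, u→a is +6, r→y is +7, s→a is +8 — the shift increases by 1 each position. Letter i (0-indexed) is shifted by i+5, so successive shifts are 5, 6, 7, ….
Undoing it on skcma: s−5=n, k−6=e, c−7=v, m−8=e, a−9=r.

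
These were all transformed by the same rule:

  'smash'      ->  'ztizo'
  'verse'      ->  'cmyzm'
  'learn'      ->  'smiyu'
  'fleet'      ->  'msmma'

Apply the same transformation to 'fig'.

The shift depends on letter class: consonant s→z is +7, but vowel a→i is +8. The rule splits by letter class: vowels +8, consonants +7.
Applying it to fig: f(cons)+7=m, i(vowel)+8=q, g(cons)+7=n.

mqn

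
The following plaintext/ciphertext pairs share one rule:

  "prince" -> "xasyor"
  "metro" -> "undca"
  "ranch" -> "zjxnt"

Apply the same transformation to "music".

udcto

In prince: p→x is +8, r→a is +9, i→s is +10, n→y is +11 — the shift increases by 1 each position. Each letter shifts forward by (position + 8), i.e. 8, 9, 10, … — the shift grows by one for each successive letter.
For music: m+8=u, u+9=d, s+10=c, i+11=t, c+12=o.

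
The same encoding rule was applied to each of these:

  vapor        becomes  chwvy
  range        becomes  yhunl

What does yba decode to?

rut

This is a Caesar cipher with shift 7.
Reversing it on yba: y−7=r, b−7=u, a−7=t.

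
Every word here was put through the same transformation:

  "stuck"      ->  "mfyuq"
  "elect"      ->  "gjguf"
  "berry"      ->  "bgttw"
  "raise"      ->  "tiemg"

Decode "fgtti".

terra

This is an affine cipher: with a=0,…,z=25, each position x becomes (19x+8) mod 26.
Undoing it on fgtti: f(5)→11·(5−8)≡19=t; g(6)→11·(6−8)≡4=e; t(19)→11·(19−8)≡17=r; t(19)→11·(19−8)≡17=r; i(8)→11·(8−8)≡0=a (all mod 26).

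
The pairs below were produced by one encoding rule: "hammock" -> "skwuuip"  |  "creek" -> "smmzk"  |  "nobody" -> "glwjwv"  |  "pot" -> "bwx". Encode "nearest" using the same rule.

The output letters match the input read backwards, each shifted +8: hammock reversed is kcommah. Read the word backwards and shift each letter +8.
For nearest: reverse → tseraen; then shift: t+8=b, s+8=a, e+8=m, r+8=z, a+8=i, e+8=m, n+8=v.

bamzimv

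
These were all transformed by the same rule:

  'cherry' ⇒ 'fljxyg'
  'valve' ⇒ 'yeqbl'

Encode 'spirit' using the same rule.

vtnxpb

Letter i (0-indexed) is shifted by i+3, so successive shifts are 3, 4, 5, ….
For spirit: s+3=v, p+4=t, i+5=n, r+6=x, i+7=p, t+8=b.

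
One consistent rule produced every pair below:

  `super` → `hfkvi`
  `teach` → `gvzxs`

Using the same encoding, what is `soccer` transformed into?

Each letter is replaced by its mirror in the alphabet: a↔z, b↔y, c↔x, and so on (the Atbash cipher).
Applying it to soccer: s↔h, o↔l, c↔x, c↔x, e↔v, r↔i.

hlxxvi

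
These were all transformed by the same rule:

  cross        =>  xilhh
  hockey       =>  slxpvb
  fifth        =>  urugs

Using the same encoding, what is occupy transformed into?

Each pair mirrors across the alphabet (c↔x, r↔i, o↔l): positions sum to 25. This is the alphabet-reversal cipher (Atbash): a becomes z, b becomes y, etc.
On occupy: o↔l, c↔x, c↔x, u↔f, p↔k, y↔b.

lxxfkb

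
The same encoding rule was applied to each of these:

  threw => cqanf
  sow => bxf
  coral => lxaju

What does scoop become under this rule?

Each letter is shifted forward by 9 in the alphabet (a Caesar shift of +9).
Applying it to scoop: s+9=b, c+9=l, o+9=x, o+9=x, p+9=y.

blxxy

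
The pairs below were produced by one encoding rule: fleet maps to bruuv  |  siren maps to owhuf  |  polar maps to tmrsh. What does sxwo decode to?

This is an affine cipher: with a=0,…,z=25, each position x becomes (7x+18) mod 26.
Undoing it on sxwo: s(18)→15·(18−18)≡0=a; x(23)→15·(23−18)≡23=x; w(22)→15·(22−18)≡8=i; o(14)→15·(14−18)≡18=s (all mod 26).

axis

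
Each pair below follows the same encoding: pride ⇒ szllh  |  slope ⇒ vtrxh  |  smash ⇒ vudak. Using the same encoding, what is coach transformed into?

Shifts by position in pride: pos 0: p→s (+3), pos 1: r→z (+8), pos 2: i→l (+3), pos 3: d→l (+8) — repeating every 2. A repeating key of period 2 is used — shifts +3, +8 over and over.
Applying it to coach: c+3=f, o+8=w, a+3=d, c+8=k, h+3=k.

fwdkk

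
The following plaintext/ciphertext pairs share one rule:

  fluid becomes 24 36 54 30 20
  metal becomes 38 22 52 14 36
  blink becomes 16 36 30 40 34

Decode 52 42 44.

top

f(#6)→24 and l(#12)→36: differences scale by 2, so n = 2·pos + 12. The formula is n = 2×(alphabet index, a=1) + 12.
Reversing it on 52 42 44: 52→(52−12)÷2=20=t, 42→(42−12)÷2=15=o, 44→(44−12)÷2=16=p.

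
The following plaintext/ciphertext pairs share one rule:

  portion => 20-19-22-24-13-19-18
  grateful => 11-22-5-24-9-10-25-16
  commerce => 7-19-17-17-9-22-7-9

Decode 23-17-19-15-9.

smoke

p is letter #16 and maps to 20: an offset of 4. The number is (letter's place in the alphabet, a=1) + 4.
Undoing it on 23-17-19-15-9: 23→(23−4)÷1=19=s, 17→(17−4)÷1=13=m, 19→(19−4)÷1=15=o, 15→(15−4)÷1=11=k, 9→(9−4)÷1=5=e.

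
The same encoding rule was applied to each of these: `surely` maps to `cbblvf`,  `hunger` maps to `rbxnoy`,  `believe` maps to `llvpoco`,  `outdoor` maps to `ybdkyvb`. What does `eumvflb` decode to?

Shifts by position in surely: pos 0: s→c (+10), pos 1: u→b (+7), pos 2: r→b (+10), pos 3: e→l (+7) — repeating every 2. The shifts repeat in a cycle of length 2: positions 0,1,… shift by +10, +7, then the pattern repeats.
Reversing it on eumvflb: e−10=u, u−7=n, m−10=c, v−7=o, f−10=v, l−7=e, b−10=r.

uncover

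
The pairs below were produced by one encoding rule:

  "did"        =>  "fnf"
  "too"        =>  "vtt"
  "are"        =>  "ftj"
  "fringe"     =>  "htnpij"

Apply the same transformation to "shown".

ujtyp

The shift depends on letter class: consonant d→f is +2, but vowel i→n is +5. Two shifts are in play — +5 for a/e/i/o/u, +2 for every other letter.
On shown: s(cons)+2=u, h(cons)+2=j, o(vowel)+5=t, w(cons)+2=y, n(cons)+2=p.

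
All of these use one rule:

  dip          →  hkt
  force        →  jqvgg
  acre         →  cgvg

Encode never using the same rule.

The rule splits by letter class: vowels +2, consonants +4.
On never: n(cons)+4=r, e(vowel)+2=g, v(cons)+4=z, e(vowel)+2=g, r(cons)+4=v.

rgzgv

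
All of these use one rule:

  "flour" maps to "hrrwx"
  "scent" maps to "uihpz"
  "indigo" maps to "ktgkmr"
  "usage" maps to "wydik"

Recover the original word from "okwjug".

Shifts by position in flour: pos 0: f→h (+2), pos 1: l→r (+6), pos 2: o→r (+3), pos 3: u→w (+2), pos 4: r→x (+6) — repeating every 3. A repeating key of period 3 is used — shifts +2, +6, +3 over and over.
Undoing it on okwjug: o−2=m, k−6=e, w−3=t, j−2=h, u−6=o, g−3=d.

method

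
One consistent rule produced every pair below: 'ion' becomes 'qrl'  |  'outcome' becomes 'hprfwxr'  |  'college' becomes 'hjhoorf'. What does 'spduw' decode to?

tramp

The output letters match the input read backwards, each shifted +3: ion reversed is noi. Two steps: reverse the string, then apply a Caesar shift of +3.
Undoing it on spduw: shift back: s−3=p, p−3=m, d−3=a, u−3=r, w−3=t → pmart; then reverse → tramp.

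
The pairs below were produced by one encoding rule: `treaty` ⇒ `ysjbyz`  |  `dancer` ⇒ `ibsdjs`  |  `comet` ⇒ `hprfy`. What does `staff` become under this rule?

xufgk

A repeating key of period 2 is used — shifts +5, +1 over and over.
On staff: s+5=x, t+1=u, a+5=f, f+1=g, f+5=k.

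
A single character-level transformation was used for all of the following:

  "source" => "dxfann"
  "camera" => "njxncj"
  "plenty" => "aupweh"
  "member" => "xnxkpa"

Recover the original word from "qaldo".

Shifts by position in source: pos 0: s→d (+11), pos 1: o→x (+9), pos 2: u→f (+11), pos 3: r→a (+9) — repeating every 2. The shifts repeat in a cycle of length 2: positions 0,1,… shift by +11, +9, then the pattern repeats.
Reversing it on qaldo: q−11=f, a−9=r, l−11=a, d−9=u, o−11=d.

fraud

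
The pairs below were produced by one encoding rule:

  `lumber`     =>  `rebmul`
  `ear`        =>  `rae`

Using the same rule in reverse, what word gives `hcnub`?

bunch

The output letters match the input read backwards: lumber reversed is rebmul. The word is simply reversed.
Decoding hcnub: then reverse → bunch.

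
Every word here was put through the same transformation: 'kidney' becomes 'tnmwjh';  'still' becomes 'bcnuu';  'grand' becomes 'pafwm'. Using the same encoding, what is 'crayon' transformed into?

The shift depends on letter class: consonant k→t is +9, but vowel i→n is +5. Vowels shift forward by 5 and consonants shift forward by 9.
For crayon: c(cons)+9=l, r(cons)+9=a, a(vowel)+5=f, y(cons)+9=h, o(vowel)+5=t, n(cons)+9=w.

lafhtw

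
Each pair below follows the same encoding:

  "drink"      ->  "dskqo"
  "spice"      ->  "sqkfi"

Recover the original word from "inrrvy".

import

Letter i (0-indexed) is shifted by i+0, so successive shifts are 0, 1, 2, ….
Undoing it on inrrvy: i−0=i, n−1=m, r−2=p, r−3=o, v−4=r, y−5=t.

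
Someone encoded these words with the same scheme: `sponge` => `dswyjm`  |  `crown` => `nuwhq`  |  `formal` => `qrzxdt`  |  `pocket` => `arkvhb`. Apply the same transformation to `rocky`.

crkvb

Shifts by position in sponge: pos 0: s→d (+11), pos 1: p→s (+3), pos 2: o→w (+8), pos 3: n→y (+11), pos 4: g→j (+3), pos 5: e→m (+8) — repeating every 3. A repeating key of period 3 is used — shifts +11, +3, +8 over and over.
Applying it to rocky: r+11=c, o+3=r, c+8=k, k+11=v, y+3=b.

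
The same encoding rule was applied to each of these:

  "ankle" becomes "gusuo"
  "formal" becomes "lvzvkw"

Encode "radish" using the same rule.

xhlrcs

In ankle: a→g is +6, n→u is +7, k→s is +8, l→u is +9 — the shift increases by 1 each position. Letter i (0-indexed) is shifted by i+6, so successive shifts are 6, 7, 8, ….
On radish: r+6=x, a+7=h, d+8=l, i+9=r, s+10=c, h+11=s.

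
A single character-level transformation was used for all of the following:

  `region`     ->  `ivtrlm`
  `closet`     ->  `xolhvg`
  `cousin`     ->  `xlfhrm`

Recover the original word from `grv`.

This is the alphabet-reversal cipher (Atbash): a becomes z, b becomes y, etc.
Undoing it on grv: g↔t, r↔i, v↔e.

tie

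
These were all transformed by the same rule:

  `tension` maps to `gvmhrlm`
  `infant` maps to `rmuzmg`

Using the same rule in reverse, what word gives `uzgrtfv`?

Each pair mirrors across the alphabet (t↔g, e↔v, n↔m): positions sum to 25. This is the alphabet-reversal cipher (Atbash): a becomes z, b becomes y, etc.
Decoding uzgrtfv: u↔f, z↔a, g↔t, r↔i, t↔g, f↔u, v↔e.

fatigue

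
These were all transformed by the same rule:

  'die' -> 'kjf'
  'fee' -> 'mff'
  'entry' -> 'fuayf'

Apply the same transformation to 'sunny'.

The shift depends on letter class: consonant d→k is +7, but vowel i→j is +1. Vowels shift forward by 1 and consonants shift forward by 7.
For sunny: s(cons)+7=z, u(vowel)+1=v, n(cons)+7=u, n(cons)+7=u, y(cons)+7=f.

zvuuf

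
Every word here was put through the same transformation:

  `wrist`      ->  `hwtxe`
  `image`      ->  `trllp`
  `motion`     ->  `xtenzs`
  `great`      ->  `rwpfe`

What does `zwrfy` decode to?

organ

It's a Vigenère-style cipher with numeric key [11,5]: position i shifts by key[i mod 2].
Undoing it on zwrfy: z−11=o, w−5=r, r−11=g, f−5=a, y−11=n.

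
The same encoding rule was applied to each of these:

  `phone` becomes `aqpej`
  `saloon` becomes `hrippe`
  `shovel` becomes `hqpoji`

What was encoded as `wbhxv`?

p(15)→a(0) and h(7)→q(16) fit y≡11x+17 (mod 26); the inverse of 11 mod 26 is 19. This is an affine cipher: with a=0,…,z=25, each position x becomes (11x+17) mod 26.
Reversing it on wbhxv: w(22)→19·(22−17)≡17=r; b(1)→19·(1−17)≡8=i; h(7)→19·(7−17)≡18=s; x(23)→19·(23−17)≡10=k; v(21)→19·(21−17)≡24=y (all mod 26).

risky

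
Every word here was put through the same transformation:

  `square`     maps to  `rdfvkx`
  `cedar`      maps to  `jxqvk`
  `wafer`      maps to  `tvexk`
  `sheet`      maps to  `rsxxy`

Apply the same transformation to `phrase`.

s(18)→r(17) and q(16)→d(3) fit y≡7x+21 (mod 26); the inverse of 7 mod 26 is 15. This is an affine cipher: with a=0,…,z=25, each position x becomes (7x+21) mod 26.
For phrase: p(15)→7·15+21≡22=w; h(7)→7·7+21≡18=s; r(17)→7·17+21≡10=k; a(0)→7·0+21≡21=v; s(18)→7·18+21≡17=r; e(4)→7·4+21≡23=x (all mod 26).

wskvrx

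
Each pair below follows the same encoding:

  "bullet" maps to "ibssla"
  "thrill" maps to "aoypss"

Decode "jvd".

Compare letters: b→i is +7, u→b is +7, l→s is +7 — a constant shift. Every letter moves 7 places later in the alphabet, wrapping around z→a.
Decoding jvd: j−7=c, v−7=o, d−7=w.

cow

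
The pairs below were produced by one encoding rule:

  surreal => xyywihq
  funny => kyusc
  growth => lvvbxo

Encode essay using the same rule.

jwzfc

Shifts by position in surreal: pos 0: s→x (+5), pos 1: u→y (+4), pos 2: r→y (+7), pos 3: r→w (+5), pos 4: e→i (+4), pos 5: a→h (+7) — repeating every 3. A repeating key of period 3 is used — shifts +5, +4, +7 over and over.
On essay: e+5=j, s+4=w, s+7=z, a+5=f, y+4=c.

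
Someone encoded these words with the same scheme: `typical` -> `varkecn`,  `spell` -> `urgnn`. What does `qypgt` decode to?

Compare letters: t→v is +2, y→a is +2, p→r is +2 — a constant shift. This is a Caesar cipher with shift 2.
Reversing it on qypgt: q−2=o, y−2=w, p−2=n, g−2=e, t−2=r.

owner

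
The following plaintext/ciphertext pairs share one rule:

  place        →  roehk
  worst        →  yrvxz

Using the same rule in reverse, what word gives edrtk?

In place: p→r is +2, l→o is +3, a→e is +4, c→h is +5 — the shift increases by 1 each position. Letter i (0-indexed) is shifted by i+2, so successive shifts are 2, 3, 4, ….
Reversing it on edrtk: e−2=c, d−3=a, r−4=n, t−5=o, k−6=e.

canoe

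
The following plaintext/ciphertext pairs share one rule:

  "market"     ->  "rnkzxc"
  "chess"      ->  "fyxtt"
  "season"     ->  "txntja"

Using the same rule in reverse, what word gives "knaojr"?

random

m(12)→r(17) and a(0)→n(13) fit y≡9x+13 (mod 26); the inverse of 9 mod 26 is 3. Treating letters as 0–25, the rule is x ↦ 9x + 13 (mod 26).
Reversing it on knaojr: k(10)→3·(10−13)≡17=r; n(13)→3·(13−13)≡0=a; a(0)→3·(0−13)≡13=n; o(14)→3·(14−13)≡3=d; j(9)→3·(9−13)≡14=o; r(17)→3·(17−13)≡12=m (all mod 26).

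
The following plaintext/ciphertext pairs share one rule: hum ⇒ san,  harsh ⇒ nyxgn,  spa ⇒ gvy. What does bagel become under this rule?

rkmgh

The output letters match the input read backwards, each shifted +6: hum reversed is muh. The word is reversed, then every letter is shifted forward by 6.
Applying it to bagel: reverse → legab; then shift: l+6=r, e+6=k, g+6=m, a+6=g, b+6=h.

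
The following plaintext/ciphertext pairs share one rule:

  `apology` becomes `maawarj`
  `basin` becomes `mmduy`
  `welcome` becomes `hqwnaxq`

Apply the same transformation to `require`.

The shift depends on letter class: consonant p→a is +11, but vowel a→m is +12. Two shifts are in play — +12 for a/e/i/o/u, +11 for every other letter.
On require: r(cons)+11=c, e(vowel)+12=q, q(cons)+11=b, u(vowel)+12=g, i(vowel)+12=u, r(cons)+11=c, e(vowel)+12=q.

cqbgucq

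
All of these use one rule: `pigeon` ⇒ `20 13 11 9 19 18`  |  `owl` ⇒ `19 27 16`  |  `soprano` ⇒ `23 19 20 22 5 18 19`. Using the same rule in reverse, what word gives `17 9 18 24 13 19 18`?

mention

The number is (letter's place in the alphabet, a=1) + 4.
Undoing it on 17 9 18 24 13 19 18: 17→(17−4)÷1=13=m, 9→(9−4)÷1=5=e, 18→(18−4)÷1=14=n, 24→(24−4)÷1=20=t, 13→(13−4)÷1=9=i, 19→(19−4)÷1=15=o, 18→(18−4)÷1=14=n.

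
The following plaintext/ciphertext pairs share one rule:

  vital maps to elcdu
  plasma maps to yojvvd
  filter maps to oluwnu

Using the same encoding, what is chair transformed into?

A repeating key of period 2 is used — shifts +9, +3 over and over.
On chair: c+9=l, h+3=k, a+9=j, i+3=l, r+9=a.

lkjla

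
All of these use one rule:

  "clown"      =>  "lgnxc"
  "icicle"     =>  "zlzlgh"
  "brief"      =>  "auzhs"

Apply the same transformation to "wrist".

xuzfq

Treating letters as 0–25, the rule is x ↦ 11x + 15 (mod 26).
For wrist: w(22)→11·22+15≡23=x; r(17)→11·17+15≡20=u; i(8)→11·8+15≡25=z; s(18)→11·18+15≡5=f; t(19)→11·19+15≡16=q (all mod 26).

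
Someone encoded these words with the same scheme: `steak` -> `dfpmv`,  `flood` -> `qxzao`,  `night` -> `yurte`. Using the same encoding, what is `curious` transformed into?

Shifts by position in steak: pos 0: s→d (+11), pos 1: t→f (+12), pos 2: e→p (+11), pos 3: a→m (+12) — repeating every 2. It's a Vigenère-style cipher with numeric key [11,12]: position i shifts by key[i mod 2].
Applying it to curious: c+11=n, u+12=g, r+11=c, i+12=u, o+11=z, u+12=g, s+11=d.

ngcuzgd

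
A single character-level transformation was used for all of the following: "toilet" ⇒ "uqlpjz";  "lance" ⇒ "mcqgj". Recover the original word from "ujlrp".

think

The shift increases by 1 at each position, starting from +1: 1, 2, 3, ….
Decoding ujlrp: u−1=t, j−2=h, l−3=i, r−4=n, p−5=k.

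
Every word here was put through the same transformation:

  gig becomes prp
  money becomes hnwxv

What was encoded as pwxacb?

Read the word backwards and shift each letter +9.
Undoing it on pwxacb: shift back: p−9=g, w−9=n, x−9=o, a−9=r, c−9=t, b−9=s → gnorts; then reverse → strong.

strong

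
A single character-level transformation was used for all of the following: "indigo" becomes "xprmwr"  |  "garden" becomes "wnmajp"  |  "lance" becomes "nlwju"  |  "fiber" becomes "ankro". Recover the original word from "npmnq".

hedge

Read the word backwards and shift each letter +9.
Decoding npmnq: shift back: n−9=e, p−9=g, m−9=d, n−9=e, q−9=h → egdeh; then reverse → hedge.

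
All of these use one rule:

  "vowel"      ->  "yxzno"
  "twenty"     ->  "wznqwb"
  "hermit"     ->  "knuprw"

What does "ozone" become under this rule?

xcxqn

The shift depends on letter class: consonant v→y is +3, but vowel o→x is +9. Vowels shift forward by 9 and consonants shift forward by 3.
On ozone: o(vowel)+9=x, z(cons)+3=c, o(vowel)+9=x, n(cons)+3=q, e(vowel)+9=n.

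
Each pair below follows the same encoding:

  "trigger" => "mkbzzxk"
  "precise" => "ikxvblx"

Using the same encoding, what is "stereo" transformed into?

Compare letters: t→m is +19, r→k is +19, i→b is +19 — a constant shift. It's a constant shift of +19 (ROT19).
On stereo: s+19=l, t+19=m, e+19=x, r+19=k, e+19=x, o+19=h.

lmxkxh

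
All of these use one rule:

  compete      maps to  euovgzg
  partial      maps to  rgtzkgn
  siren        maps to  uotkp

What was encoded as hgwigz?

A repeating key of period 2 is used — shifts +2, +6 over and over.
Decoding hgwigz: h−2=f, g−6=a, w−2=u, i−6=c, g−2=e, z−6=t.

faucet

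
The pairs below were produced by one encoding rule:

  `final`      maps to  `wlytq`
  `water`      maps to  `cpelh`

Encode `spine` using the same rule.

Two steps: reverse the string, then apply a Caesar shift of +11.
For spine: reverse → enips; then shift: e+11=p, n+11=y, i+11=t, p+11=a, s+11=d.

pytad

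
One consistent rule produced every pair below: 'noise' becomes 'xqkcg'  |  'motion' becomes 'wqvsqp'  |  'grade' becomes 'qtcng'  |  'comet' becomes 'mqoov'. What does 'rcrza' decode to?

happy

Shifts by position in noise: pos 0: n→x (+10), pos 1: o→q (+2), pos 2: i→k (+2), pos 3: s→c (+10), pos 4: e→g (+2) — repeating every 3. A repeating key of period 3 is used — shifts +10, +2, +2 over and over.
Undoing it on rcrza: r−10=h, c−2=a, r−2=p, z−10=p, a−2=y.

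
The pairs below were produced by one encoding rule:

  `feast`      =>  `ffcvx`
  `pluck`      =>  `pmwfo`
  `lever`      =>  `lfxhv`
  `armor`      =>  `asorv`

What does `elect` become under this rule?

The shift increases by 1 at each position, starting from +0: 0, 1, 2, ….
On elect: e+0=e, l+1=m, e+2=g, c+3=f, t+4=x.

emgfx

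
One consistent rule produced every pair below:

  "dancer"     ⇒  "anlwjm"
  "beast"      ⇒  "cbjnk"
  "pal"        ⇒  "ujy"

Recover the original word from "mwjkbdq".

husband

The output letters match the input read backwards, each shifted +9: dancer reversed is recnad. Read the word backwards and shift each letter +9.
Decoding mwjkbdq: shift back: m−9=d, w−9=n, j−9=a, k−9=b, b−9=s, d−9=u, q−9=h → dnabsuh; then reverse → husband.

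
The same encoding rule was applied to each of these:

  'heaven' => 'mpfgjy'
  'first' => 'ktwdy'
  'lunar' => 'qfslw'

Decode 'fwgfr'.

album

It's a Vigenère-style cipher with numeric key [5,11]: position i shifts by key[i mod 2].
Decoding fwgfr: f−5=a, w−11=l, g−5=b, f−11=u, r−5=m.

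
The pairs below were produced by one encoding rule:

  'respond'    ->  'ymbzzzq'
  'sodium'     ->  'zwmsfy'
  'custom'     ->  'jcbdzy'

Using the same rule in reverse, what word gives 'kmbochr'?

deserve

In respond: r→y is +7, e→m is +8, s→b is +9, p→z is +10 — the shift increases by 1 each position. Each letter shifts forward by (position + 7), i.e. 7, 8, 9, … — the shift grows by one for each successive letter.
Decoding kmbochr: k−7=d, m−8=e, b−9=s, o−10=e, c−11=r, h−12=v, r−13=e.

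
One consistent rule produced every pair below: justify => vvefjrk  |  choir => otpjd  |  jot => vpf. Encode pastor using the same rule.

bbefpd

The shift depends on letter class: consonant j→v is +12, but vowel u→v is +1. The rule splits by letter class: vowels +1, consonants +12.
On pastor: p(cons)+12=b, a(vowel)+1=b, s(cons)+12=e, t(cons)+12=f, o(vowel)+1=p, r(cons)+12=d.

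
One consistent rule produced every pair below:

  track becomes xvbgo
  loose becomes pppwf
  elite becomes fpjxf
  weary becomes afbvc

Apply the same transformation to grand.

kvbrh

The shift depends on letter class: consonant t→x is +4, but vowel a→b is +1. Two shifts are in play — +1 for a/e/i/o/u, +4 for every other letter.
For grand: g(cons)+4=k, r(cons)+4=v, a(vowel)+1=b, n(cons)+4=r, d(cons)+4=h.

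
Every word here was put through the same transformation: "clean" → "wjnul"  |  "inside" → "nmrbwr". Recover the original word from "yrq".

hip

The output letters match the input read backwards, each shifted +9: clean reversed is naelc. The word is reversed, then every letter is shifted forward by 9.
Reversing it on yrq: shift back: y−9=p, r−9=i, q−9=h → pih; then reverse → hip.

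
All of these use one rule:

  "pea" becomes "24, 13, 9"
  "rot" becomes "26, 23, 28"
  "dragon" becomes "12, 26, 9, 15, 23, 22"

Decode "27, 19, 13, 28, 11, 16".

p is letter #16 and maps to 24: an offset of 8. The number is (letter's place in the alphabet, a=1) + 8.
Reversing it on 27, 19, 13, 28, 11, 16: 27→(27−8)÷1=19=s, 19→(19−8)÷1=11=k, 13→(13−8)÷1=5=e, 28→(28−8)÷1=20=t, 11→(11−8)÷1=3=c, 16→(16−8)÷1=8=h.

sketch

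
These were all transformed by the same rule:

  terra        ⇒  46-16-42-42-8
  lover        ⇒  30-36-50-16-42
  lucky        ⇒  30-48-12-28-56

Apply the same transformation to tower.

46-36-52-16-42

t(#20)→46 and e(#5)→16: differences scale by 2, so n = 2·pos + 6. The formula is n = 2×(alphabet index, a=1) + 6.
Applying it to tower: t=20→46, o=15→36, w=23→52, e=5→16, r=18→42.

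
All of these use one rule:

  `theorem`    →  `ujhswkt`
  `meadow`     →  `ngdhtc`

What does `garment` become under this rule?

hcuqjta

In theorem: t→u is +1, h→j is +2, e→h is +3, o→s is +4 — the shift increases by 1 each position. The shift increases by 1 at each position, starting from +1: 1, 2, 3, ….
For garment: g+1=h, a+2=c, r+3=u, m+4=q, e+5=j, n+6=t, t+7=a.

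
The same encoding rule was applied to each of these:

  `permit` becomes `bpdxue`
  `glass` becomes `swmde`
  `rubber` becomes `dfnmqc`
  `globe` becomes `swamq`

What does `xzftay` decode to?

Shifts by position in permit: pos 0: p→b (+12), pos 1: e→p (+11), pos 2: r→d (+12), pos 3: m→x (+11) — repeating every 2. It's a Vigenère-style cipher with numeric key [12,11]: position i shifts by key[i mod 2].
Reversing it on xzftay: x−12=l, z−11=o, f−12=t, t−11=i, a−12=o, y−11=n.

lotion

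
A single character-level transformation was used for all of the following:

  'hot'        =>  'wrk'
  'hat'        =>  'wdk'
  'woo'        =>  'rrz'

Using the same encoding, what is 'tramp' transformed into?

The output letters match the input read backwards, each shifted +3: hot reversed is toh. The word is reversed, then every letter is shifted forward by 3.
On tramp: reverse → pmart; then shift: p+3=s, m+3=p, a+3=d, r+3=u, t+3=w.

spduw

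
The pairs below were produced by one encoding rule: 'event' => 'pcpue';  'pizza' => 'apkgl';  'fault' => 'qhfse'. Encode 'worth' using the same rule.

The shifts repeat in a cycle of length 2: positions 0,1,… shift by +11, +7, then the pattern repeats.
For worth: w+11=h, o+7=v, r+11=c, t+7=a, h+11=s.

hvcas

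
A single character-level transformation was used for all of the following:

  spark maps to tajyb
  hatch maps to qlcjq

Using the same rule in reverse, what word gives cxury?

The output letters match the input read backwards, each shifted +9: spark reversed is kraps. Two steps: reverse the string, then apply a Caesar shift of +9.
Undoing it on cxury: shift back: c−9=t, x−9=o, u−9=l, r−9=i, y−9=p → tolip; then reverse → pilot.

pilot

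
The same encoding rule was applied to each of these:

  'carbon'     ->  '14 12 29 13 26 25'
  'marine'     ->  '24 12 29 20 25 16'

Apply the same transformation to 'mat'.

24 12 31

c is letter #3 and maps to 14: an offset of 11. Letters become their 1-based position plus 11 (so a→12, b→13, …).
On mat: m=13→24, a=1→12, t=20→31.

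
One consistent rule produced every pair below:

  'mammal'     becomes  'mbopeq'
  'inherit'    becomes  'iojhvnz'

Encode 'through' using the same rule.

Letter i (0-indexed) is shifted by i+0, so successive shifts are 0, 1, 2, ….
Applying it to through: t+0=t, h+1=i, r+2=t, o+3=r, u+4=y, g+5=l, h+6=n.

titryln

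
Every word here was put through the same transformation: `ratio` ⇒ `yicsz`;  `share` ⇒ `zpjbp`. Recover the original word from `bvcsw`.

until

Letter i (0-indexed) is shifted by i+7, so successive shifts are 7, 8, 9, ….
Decoding bvcsw: b−7=u, v−8=n, c−9=t, s−10=i, w−11=l.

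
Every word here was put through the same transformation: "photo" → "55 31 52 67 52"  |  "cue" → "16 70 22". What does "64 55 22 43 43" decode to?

spell

p(#16)→55 and h(#8)→31: differences scale by 3, so n = 3·pos + 7. The formula is n = 3×(alphabet index, a=1) + 7.
Decoding 64 55 22 43 43: 64→(64−7)÷3=19=s, 55→(55−7)÷3=16=p, 22→(22−7)÷3=5=e, 43→(43−7)÷3=12=l, 43→(43−7)÷3=12=l.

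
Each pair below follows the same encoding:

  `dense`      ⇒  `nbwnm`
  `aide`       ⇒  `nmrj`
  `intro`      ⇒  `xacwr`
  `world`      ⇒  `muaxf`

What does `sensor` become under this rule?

The output letters match the input read backwards, each shifted +9: dense reversed is esned. Read the word backwards and shift each letter +9.
Applying it to sensor: reverse → rosnes; then shift: r+9=a, o+9=x, s+9=b, n+9=w, e+9=n, s+9=b.

axbwnb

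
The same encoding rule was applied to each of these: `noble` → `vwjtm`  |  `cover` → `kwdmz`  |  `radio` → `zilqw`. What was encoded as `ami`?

sea

Compare letters: n→v is +8, o→w is +8, b→j is +8 — a constant shift. It's a constant shift of +8 (ROT8).
Undoing it on ami: a−8=s, m−8=e, i−8=a.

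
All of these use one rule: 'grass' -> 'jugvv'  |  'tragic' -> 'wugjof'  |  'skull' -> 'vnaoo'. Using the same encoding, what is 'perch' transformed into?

skufk

The rule splits by letter class: vowels +6, consonants +3.
Applying it to perch: p(cons)+3=s, e(vowel)+6=k, r(cons)+3=u, c(cons)+3=f, h(cons)+3=k.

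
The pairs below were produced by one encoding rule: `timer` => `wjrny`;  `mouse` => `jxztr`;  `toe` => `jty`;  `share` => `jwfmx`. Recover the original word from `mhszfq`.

The output letters match the input read backwards, each shifted +5: timer reversed is remit. The word is reversed, then every letter is shifted forward by 5.
Reversing it on mhszfq: shift back: m−5=h, h−5=c, s−5=n, z−5=u, f−5=a, q−5=l → hcnual; then reverse → launch.

launch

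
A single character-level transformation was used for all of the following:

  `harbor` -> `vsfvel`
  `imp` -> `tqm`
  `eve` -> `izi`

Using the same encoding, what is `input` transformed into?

The output letters match the input read backwards, each shifted +4: harbor reversed is robrah. Read the word backwards and shift each letter +4.
On input: reverse → tupni; then shift: t+4=x, u+4=y, p+4=t, n+4=r, i+4=m.

xytrm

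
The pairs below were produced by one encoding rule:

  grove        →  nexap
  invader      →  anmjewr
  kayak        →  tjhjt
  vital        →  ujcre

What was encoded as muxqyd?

Read the word backwards and shift each letter +9.
Undoing it on muxqyd: shift back: m−9=d, u−9=l, x−9=o, q−9=h, y−9=p, d−9=u → dlohpu; then reverse → uphold.

uphold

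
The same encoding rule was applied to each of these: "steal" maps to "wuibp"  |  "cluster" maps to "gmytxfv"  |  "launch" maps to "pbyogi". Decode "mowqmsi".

Shifts by position in steal: pos 0: s→w (+4), pos 1: t→u (+1), pos 2: e→i (+4), pos 3: a→b (+1) — repeating every 2. The shifts repeat in a cycle of length 2: positions 0,1,… shift by +4, +1, then the pattern repeats.
Reversing it on mowqmsi: m−4=i, o−1=n, w−4=s, q−1=p, m−4=i, s−1=r, i−4=e.

inspire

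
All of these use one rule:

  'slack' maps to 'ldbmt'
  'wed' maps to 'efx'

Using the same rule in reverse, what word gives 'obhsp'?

organ

The output letters match the input read backwards, each shifted +1: slack reversed is kcals. Read the word backwards and shift each letter +1.
Reversing it on obhsp: shift back: o−1=n, b−1=a, h−1=g, s−1=r, p−1=o → nagro; then reverse → organ.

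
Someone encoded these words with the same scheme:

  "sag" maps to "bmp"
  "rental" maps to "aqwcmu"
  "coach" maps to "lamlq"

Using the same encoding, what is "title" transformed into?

The shift depends on letter class: consonant s→b is +9, but vowel a→m is +12. The rule splits by letter class: vowels +12, consonants +9.
On title: t(cons)+9=c, i(vowel)+12=u, t(cons)+9=c, l(cons)+9=u, e(vowel)+12=q.

cucuq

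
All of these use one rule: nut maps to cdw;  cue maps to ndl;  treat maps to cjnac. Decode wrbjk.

basin

The word is reversed, then every letter is shifted forward by 9.
Reversing it on wrbjk: shift back: w−9=n, r−9=i, b−9=s, j−9=a, k−9=b → nisab; then reverse → basin.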